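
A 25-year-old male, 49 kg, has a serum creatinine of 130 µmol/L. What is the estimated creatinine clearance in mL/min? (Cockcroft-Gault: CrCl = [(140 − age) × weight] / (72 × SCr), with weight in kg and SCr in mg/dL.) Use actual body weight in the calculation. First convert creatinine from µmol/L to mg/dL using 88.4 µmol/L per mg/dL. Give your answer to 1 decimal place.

53.2 mL/min

SCr = 130 / 88.4 = 1.471 mg/dL
CrCl = (140 − 25) × 49 / (72 × 1.471) = 5635.0 / 105.91 ≈ 53.2 mL/min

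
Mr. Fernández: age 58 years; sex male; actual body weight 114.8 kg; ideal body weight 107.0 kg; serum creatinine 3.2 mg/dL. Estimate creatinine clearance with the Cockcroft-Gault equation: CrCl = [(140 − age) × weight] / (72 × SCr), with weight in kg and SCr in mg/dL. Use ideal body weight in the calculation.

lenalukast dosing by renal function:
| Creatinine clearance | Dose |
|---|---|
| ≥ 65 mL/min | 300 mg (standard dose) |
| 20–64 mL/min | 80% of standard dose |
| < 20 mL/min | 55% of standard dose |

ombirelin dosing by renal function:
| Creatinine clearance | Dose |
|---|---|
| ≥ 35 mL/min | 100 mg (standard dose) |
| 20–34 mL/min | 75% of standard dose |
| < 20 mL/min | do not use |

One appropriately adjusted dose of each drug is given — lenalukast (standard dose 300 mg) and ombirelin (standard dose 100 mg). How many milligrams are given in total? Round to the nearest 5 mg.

340 mg

CrCl = (140 − 58) × 107 / (72 × 3.2) = 8774.0 / 230.40 ≈ 38.1 mL/min
CrCl ≈ 38 mL/min.
lenalukast: 20–64 mL/min → 80% of 300 mg = 240 mg.
ombirelin: ≥ 35 mL/min → 100% of 100 mg = 100 mg.
Total = 240 + 100 = 340 mg.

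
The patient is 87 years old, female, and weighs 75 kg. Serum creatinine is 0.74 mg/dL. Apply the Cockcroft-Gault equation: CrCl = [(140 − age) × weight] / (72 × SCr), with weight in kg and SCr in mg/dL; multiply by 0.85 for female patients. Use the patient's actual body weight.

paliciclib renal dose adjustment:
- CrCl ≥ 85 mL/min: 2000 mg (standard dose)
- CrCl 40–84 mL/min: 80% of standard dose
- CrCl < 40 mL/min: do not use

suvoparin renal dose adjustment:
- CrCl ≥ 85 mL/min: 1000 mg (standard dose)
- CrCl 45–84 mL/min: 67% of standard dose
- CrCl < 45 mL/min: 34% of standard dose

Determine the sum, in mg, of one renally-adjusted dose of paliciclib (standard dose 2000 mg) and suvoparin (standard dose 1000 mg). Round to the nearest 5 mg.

CrCl = (140 − 87) × 75 / (72 × 0.74) × 0.85 = 3975.0 / 53.28 × 0.85 ≈ 63.4 mL/min
CrCl ≈ 63 mL/min.
paliciclib: 40–84 mL/min → 80% of 2000 mg = 1600 mg.
suvoparin: 45–84 mL/min → 67% of 1000 mg = 670 mg.
Total = 1600 + 670 = 2270 mg.

2270 mg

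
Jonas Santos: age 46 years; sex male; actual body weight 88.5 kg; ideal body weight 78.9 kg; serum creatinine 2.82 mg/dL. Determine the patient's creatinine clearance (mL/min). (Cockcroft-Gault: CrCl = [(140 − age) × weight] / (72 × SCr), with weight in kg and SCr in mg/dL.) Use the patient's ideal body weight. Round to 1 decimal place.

36.5 mL/min

CrCl = (140 − 46) × 78.9 / (72 × 2.82) = 7416.6 / 203.04 ≈ 36.5 mL/min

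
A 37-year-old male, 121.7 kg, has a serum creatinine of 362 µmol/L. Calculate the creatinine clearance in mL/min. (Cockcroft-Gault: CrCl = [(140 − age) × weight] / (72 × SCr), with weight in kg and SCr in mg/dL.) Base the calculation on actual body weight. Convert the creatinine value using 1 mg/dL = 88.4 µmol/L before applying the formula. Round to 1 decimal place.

SCr = 362 / 88.4 = 4.095 mg/dL
CrCl = (140 − 37) × 121.7 / (72 × 4.095) = 12535.1 / 294.84 ≈ 42.5 mL/min

42.5 mL/min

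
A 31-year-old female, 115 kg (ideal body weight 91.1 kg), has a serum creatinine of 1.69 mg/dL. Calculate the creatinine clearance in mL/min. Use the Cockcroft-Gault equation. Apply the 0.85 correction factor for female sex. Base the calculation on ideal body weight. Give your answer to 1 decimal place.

69.4 mL/min

CrCl = (140 − 31) × 91.1 / (72 × 1.69) × 0.85 = 9929.9 / 121.68 × 0.85 ≈ 69.4 mL/min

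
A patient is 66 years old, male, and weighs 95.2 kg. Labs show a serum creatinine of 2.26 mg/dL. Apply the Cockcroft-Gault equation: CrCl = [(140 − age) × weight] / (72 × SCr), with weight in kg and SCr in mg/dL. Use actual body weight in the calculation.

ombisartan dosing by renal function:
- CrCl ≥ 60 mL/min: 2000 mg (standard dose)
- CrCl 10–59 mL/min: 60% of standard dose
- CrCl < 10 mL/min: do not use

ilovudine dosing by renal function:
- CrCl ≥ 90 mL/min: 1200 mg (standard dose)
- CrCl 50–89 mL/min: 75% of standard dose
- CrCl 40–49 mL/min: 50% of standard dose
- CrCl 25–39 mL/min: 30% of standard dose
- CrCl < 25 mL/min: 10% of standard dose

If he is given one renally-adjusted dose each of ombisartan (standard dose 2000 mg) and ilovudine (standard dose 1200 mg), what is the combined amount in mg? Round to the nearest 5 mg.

1800 mg

CrCl = (140 − 66) × 95.2 / (72 × 2.26) = 7044.8 / 162.72 ≈ 43.3 mL/min
CrCl ≈ 43 mL/min.
ombisartan: 10–59 mL/min → 60% of 2000 mg = 1200 mg.
ilovudine: 40–49 mL/min → 50% of 1200 mg = 600 mg.
Total = 1200 + 600 = 1800 mg.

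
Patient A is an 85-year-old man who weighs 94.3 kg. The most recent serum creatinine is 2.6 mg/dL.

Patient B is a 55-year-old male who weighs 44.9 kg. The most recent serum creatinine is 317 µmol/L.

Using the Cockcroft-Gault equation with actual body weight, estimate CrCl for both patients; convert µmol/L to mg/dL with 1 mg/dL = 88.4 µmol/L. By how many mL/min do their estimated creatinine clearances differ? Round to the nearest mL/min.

13 mL/min

Patient A: CrCl = (140 − 85) × 94.3 / (72 × 2.6) = 5186.5 / 187.20 ≈ 27.7 mL/min
Patient B: SCr = 317 / 88.4 = 3.586 mg/dL
Patient B: CrCl = (140 − 55) × 44.9 / (72 × 3.586) = 3816.5 / 258.19 ≈ 14.8 mL/min
|27.7 − 14.8| = 12.9 mL/min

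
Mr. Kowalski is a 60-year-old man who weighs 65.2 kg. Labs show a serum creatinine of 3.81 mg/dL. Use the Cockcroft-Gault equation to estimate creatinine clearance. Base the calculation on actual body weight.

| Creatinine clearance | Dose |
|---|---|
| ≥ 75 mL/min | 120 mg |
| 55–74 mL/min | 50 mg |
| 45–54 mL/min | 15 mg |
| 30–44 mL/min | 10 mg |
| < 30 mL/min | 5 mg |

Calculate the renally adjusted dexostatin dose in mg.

CrCl = (140 − 60) × 65.2 / (72 × 3.81) = 5216.0 / 274.32 ≈ 19.0 mL/min
CrCl ≈ 19 mL/min → bracket < 30 mL/min.
Dose for this bracket: 5 mg.

5 mg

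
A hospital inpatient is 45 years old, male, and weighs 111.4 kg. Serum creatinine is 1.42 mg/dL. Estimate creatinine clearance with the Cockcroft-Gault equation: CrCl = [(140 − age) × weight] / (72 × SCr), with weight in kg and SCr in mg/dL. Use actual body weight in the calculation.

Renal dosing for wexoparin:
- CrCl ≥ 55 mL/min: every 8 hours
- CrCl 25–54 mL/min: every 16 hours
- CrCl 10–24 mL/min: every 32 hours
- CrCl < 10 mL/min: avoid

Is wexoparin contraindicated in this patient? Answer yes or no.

no

CrCl = (140 − 45) × 111.4 / (72 × 1.42) = 10583.0 / 102.24 ≈ 103.5 mL/min
CrCl ≈ 104 mL/min, which is ≥ 10 mL/min.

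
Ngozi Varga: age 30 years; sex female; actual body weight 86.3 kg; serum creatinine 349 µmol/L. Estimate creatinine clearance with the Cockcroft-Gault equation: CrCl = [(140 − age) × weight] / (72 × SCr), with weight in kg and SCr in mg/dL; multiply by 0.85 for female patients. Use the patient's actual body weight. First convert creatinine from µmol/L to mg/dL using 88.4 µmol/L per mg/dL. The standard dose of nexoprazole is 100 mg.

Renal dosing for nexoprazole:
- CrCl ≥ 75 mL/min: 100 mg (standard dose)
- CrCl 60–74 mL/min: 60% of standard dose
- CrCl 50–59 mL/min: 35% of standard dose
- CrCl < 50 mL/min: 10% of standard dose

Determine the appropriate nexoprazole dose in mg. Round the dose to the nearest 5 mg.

10 mg

SCr = 349 / 88.4 = 3.948 mg/dL
CrCl = (140 − 30) × 86.3 / (72 × 3.948) × 0.85 = 9493.0 / 284.26 × 0.85 ≈ 28.4 mL/min
CrCl ≈ 28 mL/min → bracket < 50 mL/min.
10% of 100 mg = 10 mg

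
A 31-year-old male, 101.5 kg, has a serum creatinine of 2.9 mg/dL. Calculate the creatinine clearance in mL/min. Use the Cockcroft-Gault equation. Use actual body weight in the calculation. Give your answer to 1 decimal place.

53.0 mL/min

CrCl = (140 − 31) × 101.5 / (72 × 2.9) = 11063.5 / 208.80 ≈ 53.0 mL/min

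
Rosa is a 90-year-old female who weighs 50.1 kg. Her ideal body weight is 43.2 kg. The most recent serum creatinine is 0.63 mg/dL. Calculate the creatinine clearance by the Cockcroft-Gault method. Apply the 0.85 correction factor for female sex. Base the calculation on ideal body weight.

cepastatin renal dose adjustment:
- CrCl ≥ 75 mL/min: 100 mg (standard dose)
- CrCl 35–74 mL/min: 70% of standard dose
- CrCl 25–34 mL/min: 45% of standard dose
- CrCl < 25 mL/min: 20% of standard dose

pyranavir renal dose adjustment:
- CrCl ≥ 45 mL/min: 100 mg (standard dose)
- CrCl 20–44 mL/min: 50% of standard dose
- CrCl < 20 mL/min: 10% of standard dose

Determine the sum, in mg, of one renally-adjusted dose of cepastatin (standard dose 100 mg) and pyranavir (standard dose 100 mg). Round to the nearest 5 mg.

CrCl = (140 − 90) × 43.2 / (72 × 0.63) × 0.85 = 2160.0 / 45.36 × 0.85 ≈ 40.5 mL/min
CrCl ≈ 40 mL/min.
cepastatin: 35–74 mL/min → 70% of 100 mg = 70 mg.
pyranavir: 20–44 mL/min → 50% of 100 mg = 50 mg.
Total = 70 + 50 = 120 mg.

120 mg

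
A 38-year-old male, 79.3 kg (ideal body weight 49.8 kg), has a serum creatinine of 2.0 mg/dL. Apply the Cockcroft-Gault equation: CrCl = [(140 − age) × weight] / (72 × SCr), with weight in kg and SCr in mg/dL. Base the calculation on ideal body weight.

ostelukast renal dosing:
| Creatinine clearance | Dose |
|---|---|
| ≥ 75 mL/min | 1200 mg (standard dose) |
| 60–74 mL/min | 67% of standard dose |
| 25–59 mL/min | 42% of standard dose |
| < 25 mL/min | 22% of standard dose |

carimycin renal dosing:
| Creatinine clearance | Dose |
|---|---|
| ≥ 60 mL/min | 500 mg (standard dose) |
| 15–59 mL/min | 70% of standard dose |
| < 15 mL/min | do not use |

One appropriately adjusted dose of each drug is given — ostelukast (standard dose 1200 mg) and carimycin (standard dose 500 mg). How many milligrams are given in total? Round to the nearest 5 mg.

CrCl = (140 − 38) × 49.8 / (72 × 2) = 5079.6 / 144.00 ≈ 35.3 mL/min
CrCl ≈ 35 mL/min.
ostelukast: 25–59 mL/min → 42% of 1200 mg = 504 mg.
carimycin: 15–59 mL/min → 70% of 500 mg = 350 mg.
Total = 504 + 350 = 854 mg.

855 mg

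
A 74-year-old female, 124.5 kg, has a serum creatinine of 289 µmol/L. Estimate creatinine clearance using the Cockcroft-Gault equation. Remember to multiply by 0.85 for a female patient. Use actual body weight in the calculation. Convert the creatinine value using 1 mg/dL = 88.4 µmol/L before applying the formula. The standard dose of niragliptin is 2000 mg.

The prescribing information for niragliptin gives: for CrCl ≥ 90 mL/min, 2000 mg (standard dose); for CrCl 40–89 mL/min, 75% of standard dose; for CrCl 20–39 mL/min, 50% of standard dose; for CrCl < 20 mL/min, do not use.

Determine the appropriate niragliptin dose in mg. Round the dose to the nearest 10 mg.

SCr = 289 / 88.4 = 3.269 mg/dL
CrCl = (140 − 74) × 124.5 / (72 × 3.269) × 0.85 = 8217.0 / 235.37 × 0.85 ≈ 29.7 mL/min
CrCl ≈ 30 mL/min → bracket 20–39 mL/min.
50% of 2000 mg = 1000 mg

1000 mg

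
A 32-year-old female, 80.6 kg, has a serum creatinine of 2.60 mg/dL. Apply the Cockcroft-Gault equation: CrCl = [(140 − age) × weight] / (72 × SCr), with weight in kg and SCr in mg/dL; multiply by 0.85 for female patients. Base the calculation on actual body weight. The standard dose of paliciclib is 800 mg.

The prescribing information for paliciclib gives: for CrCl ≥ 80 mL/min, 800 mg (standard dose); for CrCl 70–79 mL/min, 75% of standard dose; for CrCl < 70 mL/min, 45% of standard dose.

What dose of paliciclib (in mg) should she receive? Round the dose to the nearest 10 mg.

360 mg

CrCl = (140 − 32) × 80.6 / (72 × 2.6) × 0.85 = 8704.8 / 187.20 × 0.85 ≈ 39.5 mL/min
CrCl ≈ 40 mL/min → bracket < 70 mL/min.
45% of 800 mg = 360 mg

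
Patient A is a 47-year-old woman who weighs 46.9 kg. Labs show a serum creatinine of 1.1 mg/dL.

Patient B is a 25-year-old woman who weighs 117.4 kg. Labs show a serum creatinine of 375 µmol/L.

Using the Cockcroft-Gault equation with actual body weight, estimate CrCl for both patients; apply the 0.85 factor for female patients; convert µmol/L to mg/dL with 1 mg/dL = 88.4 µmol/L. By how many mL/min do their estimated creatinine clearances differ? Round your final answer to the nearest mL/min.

Patient A: CrCl = (140 − 47) × 46.9 / (72 × 1.1) × 0.85 = 4361.7 / 79.20 × 0.85 ≈ 46.8 mL/min
Patient B: SCr = 375 / 88.4 = 4.242 mg/dL
Patient B: CrCl = (140 − 25) × 117.4 / (72 × 4.242) × 0.85 = 13501.0 / 305.42 × 0.85 ≈ 37.6 mL/min
|46.8 − 37.6| = 9.2 mL/min

9 mL/min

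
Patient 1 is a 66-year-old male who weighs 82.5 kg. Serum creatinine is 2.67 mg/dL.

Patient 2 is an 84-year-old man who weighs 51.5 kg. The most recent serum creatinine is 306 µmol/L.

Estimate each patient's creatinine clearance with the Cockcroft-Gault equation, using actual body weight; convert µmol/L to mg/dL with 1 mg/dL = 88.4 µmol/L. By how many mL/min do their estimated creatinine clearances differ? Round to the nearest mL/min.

Patient 1: CrCl = (140 − 66) × 82.5 / (72 × 2.67) = 6105.0 / 192.24 ≈ 31.8 mL/min
Patient 2: SCr = 306 / 88.4 = 3.462 mg/dL
Patient 2: CrCl = (140 − 84) × 51.5 / (72 × 3.462) = 2884.0 / 249.26 ≈ 11.6 mL/min
|31.8 − 11.6| = 20.2 mL/min

20 mL/min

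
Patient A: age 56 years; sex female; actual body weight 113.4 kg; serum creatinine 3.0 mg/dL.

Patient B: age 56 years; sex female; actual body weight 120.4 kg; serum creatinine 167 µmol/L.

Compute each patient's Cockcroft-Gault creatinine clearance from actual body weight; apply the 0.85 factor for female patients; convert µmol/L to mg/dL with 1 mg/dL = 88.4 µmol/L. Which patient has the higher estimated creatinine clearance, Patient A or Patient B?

Patient B

Patient A: CrCl = (140 − 56) × 113.4 / (72 × 3) × 0.85 = 9525.6 / 216.00 × 0.85 ≈ 37.5 mL/min
Patient B: SCr = 167 / 88.4 = 1.889 mg/dL
Patient B: CrCl = (140 − 56) × 120.4 / (72 × 1.889) × 0.85 = 10113.6 / 136.01 × 0.85 ≈ 63.2 mL/min
37.5 vs 63.2 mL/min → Patient B is higher.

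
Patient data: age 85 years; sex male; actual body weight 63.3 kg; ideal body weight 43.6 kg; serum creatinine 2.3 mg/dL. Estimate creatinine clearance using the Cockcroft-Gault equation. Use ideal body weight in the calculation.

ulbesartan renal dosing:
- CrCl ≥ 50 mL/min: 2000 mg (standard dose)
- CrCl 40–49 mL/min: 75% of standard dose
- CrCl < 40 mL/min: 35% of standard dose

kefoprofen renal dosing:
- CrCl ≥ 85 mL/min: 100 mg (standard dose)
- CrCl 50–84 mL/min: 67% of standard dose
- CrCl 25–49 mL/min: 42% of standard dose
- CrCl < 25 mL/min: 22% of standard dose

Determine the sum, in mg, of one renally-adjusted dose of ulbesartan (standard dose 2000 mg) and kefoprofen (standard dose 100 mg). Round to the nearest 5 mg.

720 mg

CrCl = (140 − 85) × 43.6 / (72 × 2.3) = 2398.0 / 165.60 ≈ 14.5 mL/min
CrCl ≈ 14 mL/min.
ulbesartan: < 40 mL/min → 35% of 2000 mg = 700 mg.
kefoprofen: < 25 mL/min → 22% of 100 mg = 22 mg.
Total = 700 + 22 = 722 mg.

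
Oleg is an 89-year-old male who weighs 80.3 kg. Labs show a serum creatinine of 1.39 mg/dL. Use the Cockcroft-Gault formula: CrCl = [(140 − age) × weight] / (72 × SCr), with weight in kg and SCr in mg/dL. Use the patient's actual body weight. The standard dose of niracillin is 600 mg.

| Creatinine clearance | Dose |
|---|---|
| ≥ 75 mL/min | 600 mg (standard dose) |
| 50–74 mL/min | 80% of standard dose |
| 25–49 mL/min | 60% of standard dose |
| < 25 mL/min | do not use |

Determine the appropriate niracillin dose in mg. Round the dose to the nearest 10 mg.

CrCl = (140 − 89) × 80.3 / (72 × 1.39) = 4095.3 / 100.08 ≈ 40.9 mL/min
CrCl ≈ 41 mL/min → bracket 25–49 mL/min.
60% of 600 mg = 360 mg

360 mg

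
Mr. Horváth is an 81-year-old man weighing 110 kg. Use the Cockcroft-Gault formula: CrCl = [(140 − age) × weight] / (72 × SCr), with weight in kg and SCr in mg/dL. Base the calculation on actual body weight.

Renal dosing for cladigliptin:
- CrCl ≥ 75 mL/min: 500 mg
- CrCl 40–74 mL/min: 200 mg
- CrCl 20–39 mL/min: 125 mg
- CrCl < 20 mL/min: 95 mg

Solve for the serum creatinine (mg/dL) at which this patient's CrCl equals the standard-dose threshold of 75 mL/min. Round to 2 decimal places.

Standard dose requires CrCl ≥ 75 mL/min.
Set (140 − 81) × 110 / (72 × SCr) = 75
SCr = (140 − 81) × 110 / (72 × 75) = 1.202 mg/dL

1.20 mg/dL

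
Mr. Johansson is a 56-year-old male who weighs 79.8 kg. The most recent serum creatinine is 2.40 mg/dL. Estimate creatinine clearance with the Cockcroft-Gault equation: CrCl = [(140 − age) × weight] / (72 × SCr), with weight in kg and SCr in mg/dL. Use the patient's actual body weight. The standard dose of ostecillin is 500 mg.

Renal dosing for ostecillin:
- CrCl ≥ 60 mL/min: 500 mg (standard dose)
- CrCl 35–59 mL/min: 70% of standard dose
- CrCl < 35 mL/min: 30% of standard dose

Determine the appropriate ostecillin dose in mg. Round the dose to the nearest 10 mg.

350 mg

CrCl = (140 − 56) × 79.8 / (72 × 2.4) = 6703.2 / 172.80 ≈ 38.8 mL/min
CrCl ≈ 39 mL/min → bracket 35–59 mL/min.
70% of 500 mg = 350 mg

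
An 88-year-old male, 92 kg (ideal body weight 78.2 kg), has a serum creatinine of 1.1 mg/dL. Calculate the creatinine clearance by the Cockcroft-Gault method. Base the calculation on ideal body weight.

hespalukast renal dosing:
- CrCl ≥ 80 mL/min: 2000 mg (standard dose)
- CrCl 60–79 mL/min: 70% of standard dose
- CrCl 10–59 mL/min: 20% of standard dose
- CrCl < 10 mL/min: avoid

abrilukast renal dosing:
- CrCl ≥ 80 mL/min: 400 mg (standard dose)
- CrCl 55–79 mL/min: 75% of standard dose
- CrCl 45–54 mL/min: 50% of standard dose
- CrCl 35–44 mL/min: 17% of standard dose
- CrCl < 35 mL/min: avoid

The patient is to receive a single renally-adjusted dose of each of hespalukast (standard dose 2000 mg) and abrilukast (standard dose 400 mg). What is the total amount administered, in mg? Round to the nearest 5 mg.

600 mg

CrCl = (140 − 88) × 78.2 / (72 × 1.1) = 4066.4 / 79.20 ≈ 51.3 mL/min
CrCl ≈ 51 mL/min.
hespalukast: 10–59 mL/min → 20% of 2000 mg = 400 mg.
abrilukast: 45–54 mL/min → 50% of 400 mg = 200 mg.
Total = 400 + 200 = 600 mg.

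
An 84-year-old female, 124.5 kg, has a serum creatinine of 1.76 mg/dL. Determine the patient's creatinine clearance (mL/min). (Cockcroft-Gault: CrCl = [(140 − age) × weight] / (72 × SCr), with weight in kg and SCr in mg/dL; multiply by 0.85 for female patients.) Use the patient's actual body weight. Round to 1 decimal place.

CrCl = (140 − 84) × 124.5 / (72 × 1.76) × 0.85 = 6972.0 / 126.72 × 0.85 ≈ 46.8 mL/min

46.8 mL/min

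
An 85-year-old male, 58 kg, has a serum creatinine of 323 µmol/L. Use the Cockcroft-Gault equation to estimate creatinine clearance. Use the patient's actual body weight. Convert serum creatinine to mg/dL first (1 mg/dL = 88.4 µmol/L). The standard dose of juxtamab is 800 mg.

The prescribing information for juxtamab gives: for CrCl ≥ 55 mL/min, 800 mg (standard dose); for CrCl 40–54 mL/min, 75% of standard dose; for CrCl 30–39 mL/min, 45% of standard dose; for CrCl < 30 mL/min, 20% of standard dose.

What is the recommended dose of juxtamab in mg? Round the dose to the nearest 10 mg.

160 mg

SCr = 323 / 88.4 = 3.654 mg/dL
CrCl = (140 − 85) × 58 / (72 × 3.654) = 3190.0 / 263.09 ≈ 12.1 mL/min
CrCl ≈ 12 mL/min → bracket < 30 mL/min.
20% of 800 mg = 160 mg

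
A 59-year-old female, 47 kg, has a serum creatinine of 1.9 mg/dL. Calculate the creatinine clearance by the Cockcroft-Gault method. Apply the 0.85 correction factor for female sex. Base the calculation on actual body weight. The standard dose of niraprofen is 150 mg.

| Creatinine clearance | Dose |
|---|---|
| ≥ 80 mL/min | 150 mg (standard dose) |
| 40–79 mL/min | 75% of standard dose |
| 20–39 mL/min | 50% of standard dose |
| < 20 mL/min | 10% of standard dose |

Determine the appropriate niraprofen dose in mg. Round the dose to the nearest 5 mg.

75 mg

CrCl = (140 − 59) × 47 / (72 × 1.9) × 0.85 = 3807.0 / 136.80 × 0.85 ≈ 23.7 mL/min
CrCl ≈ 24 mL/min → bracket 20–39 mL/min.
50% of 150 mg = 75 mg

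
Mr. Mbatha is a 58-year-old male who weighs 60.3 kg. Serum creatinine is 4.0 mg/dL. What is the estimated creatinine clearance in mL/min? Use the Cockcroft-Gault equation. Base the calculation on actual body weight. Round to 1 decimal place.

17.2 mL/min

CrCl = (140 − 58) × 60.3 / (72 × 4) = 4944.6 / 288.00 ≈ 17.2 mL/min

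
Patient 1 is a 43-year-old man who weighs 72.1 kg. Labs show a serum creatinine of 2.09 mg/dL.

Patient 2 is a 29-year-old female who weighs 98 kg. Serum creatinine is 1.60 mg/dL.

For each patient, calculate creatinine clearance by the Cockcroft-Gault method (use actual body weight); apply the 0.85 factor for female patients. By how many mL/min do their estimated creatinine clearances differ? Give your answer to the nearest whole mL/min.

Patient 1: CrCl = (140 − 43) × 72.1 / (72 × 2.09) = 6993.7 / 150.48 ≈ 46.5 mL/min
Patient 2: CrCl = (140 − 29) × 98 / (72 × 1.6) × 0.85 = 10878.0 / 115.20 × 0.85 ≈ 80.3 mL/min
|46.5 − 80.3| = 33.8 mL/min

34 mL/min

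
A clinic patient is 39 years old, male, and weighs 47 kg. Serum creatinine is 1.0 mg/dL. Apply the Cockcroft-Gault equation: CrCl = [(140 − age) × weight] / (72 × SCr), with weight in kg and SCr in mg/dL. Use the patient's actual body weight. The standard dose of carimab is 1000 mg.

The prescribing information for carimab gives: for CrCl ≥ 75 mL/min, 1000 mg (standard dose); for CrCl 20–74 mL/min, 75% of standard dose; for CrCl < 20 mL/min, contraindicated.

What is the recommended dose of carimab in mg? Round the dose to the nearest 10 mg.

750 mg

CrCl = (140 − 39) × 47 / (72 × 1) = 4747.0 / 72.00 ≈ 65.9 mL/min
CrCl ≈ 66 mL/min → bracket 20–74 mL/min.
75% of 1000 mg = 750 mg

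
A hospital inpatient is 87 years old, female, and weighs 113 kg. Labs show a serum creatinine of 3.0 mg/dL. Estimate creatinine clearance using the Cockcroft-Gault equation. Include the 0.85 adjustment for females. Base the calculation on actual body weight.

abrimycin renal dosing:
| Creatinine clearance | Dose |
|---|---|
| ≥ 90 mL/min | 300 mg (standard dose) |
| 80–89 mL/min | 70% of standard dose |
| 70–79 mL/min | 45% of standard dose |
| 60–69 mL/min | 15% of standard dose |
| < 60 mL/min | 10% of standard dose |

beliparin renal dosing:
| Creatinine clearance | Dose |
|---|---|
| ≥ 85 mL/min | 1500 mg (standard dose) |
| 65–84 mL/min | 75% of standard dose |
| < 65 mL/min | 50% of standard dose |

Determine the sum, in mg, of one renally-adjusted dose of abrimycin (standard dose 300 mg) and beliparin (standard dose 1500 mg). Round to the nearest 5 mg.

780 mg

CrCl = (140 − 87) × 113 / (72 × 3) × 0.85 = 5989.0 / 216.00 × 0.85 ≈ 23.6 mL/min
CrCl ≈ 24 mL/min.
abrimycin: < 60 mL/min → 10% of 300 mg = 30 mg.
beliparin: < 65 mL/min → 50% of 1500 mg = 750 mg.
Total = 30 + 750 = 780 mg.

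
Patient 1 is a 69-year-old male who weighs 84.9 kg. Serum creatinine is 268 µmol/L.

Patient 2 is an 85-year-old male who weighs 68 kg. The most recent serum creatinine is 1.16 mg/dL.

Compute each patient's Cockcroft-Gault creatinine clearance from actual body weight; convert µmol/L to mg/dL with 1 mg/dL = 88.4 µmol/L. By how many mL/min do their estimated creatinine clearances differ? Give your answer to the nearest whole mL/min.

17 mL/min

Patient 1: SCr = 268 / 88.4 = 3.032 mg/dL
Patient 1: CrCl = (140 − 69) × 84.9 / (72 × 3.032) = 6027.9 / 218.30 ≈ 27.6 mL/min
Patient 2: CrCl = (140 − 85) × 68 / (72 × 1.16) = 3740.0 / 83.52 ≈ 44.8 mL/min
|27.6 − 44.8| = 17.2 mL/min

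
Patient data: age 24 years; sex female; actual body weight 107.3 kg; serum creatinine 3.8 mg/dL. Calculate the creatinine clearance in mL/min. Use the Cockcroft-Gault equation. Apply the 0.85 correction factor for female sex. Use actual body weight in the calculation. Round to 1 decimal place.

38.7 mL/min

CrCl = (140 − 24) × 107.3 / (72 × 3.8) × 0.85 = 12446.8 / 273.60 × 0.85 ≈ 38.7 mL/min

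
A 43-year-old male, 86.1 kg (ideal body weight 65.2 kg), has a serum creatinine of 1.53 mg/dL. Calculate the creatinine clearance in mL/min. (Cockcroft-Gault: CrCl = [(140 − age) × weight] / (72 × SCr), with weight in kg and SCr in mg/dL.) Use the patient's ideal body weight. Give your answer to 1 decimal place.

CrCl = (140 − 43) × 65.2 / (72 × 1.53) = 6324.4 / 110.16 ≈ 57.4 mL/min

57.4 mL/min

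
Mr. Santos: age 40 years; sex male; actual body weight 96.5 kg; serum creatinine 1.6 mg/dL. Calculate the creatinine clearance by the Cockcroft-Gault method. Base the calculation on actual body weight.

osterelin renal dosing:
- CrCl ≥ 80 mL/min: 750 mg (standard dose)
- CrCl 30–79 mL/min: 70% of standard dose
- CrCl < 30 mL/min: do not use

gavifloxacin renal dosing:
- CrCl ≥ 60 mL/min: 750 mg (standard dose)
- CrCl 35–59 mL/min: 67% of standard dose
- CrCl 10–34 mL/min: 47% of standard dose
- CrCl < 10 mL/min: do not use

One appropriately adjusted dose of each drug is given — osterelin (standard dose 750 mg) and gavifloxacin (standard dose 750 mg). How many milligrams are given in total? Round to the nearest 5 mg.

1500 mg

CrCl = (140 − 40) × 96.5 / (72 × 1.6) = 9650.0 / 115.20 ≈ 83.8 mL/min
CrCl ≈ 84 mL/min.
osterelin: ≥ 80 mL/min → 100% of 750 mg = 750 mg.
gavifloxacin: ≥ 60 mL/min → 100% of 750 mg = 750 mg.
Total = 750 + 750 = 1500 mg.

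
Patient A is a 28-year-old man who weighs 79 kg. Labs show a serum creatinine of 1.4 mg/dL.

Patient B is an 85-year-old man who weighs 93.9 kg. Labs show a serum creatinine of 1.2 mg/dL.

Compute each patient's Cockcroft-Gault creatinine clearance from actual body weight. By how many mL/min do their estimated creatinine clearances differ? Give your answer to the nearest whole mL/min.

28 mL/min

Patient A: CrCl = (140 − 28) × 79 / (72 × 1.4) = 8848.0 / 100.80 ≈ 87.8 mL/min
Patient B: CrCl = (140 − 85) × 93.9 / (72 × 1.2) = 5164.5 / 86.40 ≈ 59.8 mL/min
|87.8 − 59.8| = 28.0 mL/min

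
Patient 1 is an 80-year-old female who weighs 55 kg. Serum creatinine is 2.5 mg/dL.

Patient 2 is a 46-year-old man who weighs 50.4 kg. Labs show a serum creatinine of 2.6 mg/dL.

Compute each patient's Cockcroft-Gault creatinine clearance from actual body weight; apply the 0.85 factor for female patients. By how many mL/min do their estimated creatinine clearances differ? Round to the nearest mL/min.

Patient 1: CrCl = (140 − 80) × 55 / (72 × 2.5) × 0.85 = 3300.0 / 180.00 × 0.85 ≈ 15.6 mL/min
Patient 2: CrCl = (140 − 46) × 50.4 / (72 × 2.6) = 4737.6 / 187.20 ≈ 25.3 mL/min
|15.6 − 25.3| = 9.7 mL/min

10 mL/min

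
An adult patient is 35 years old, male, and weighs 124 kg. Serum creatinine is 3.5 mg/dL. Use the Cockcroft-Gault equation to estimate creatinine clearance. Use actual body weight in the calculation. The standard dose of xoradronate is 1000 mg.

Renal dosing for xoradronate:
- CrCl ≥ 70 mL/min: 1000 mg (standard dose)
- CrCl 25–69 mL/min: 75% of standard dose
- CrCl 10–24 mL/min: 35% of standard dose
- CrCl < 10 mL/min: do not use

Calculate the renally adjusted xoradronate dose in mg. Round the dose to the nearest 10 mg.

750 mg

CrCl = (140 − 35) × 124 / (72 × 3.5) = 13020.0 / 252.00 ≈ 51.7 mL/min
CrCl ≈ 52 mL/min → bracket 25–69 mL/min.
75% of 1000 mg = 750 mg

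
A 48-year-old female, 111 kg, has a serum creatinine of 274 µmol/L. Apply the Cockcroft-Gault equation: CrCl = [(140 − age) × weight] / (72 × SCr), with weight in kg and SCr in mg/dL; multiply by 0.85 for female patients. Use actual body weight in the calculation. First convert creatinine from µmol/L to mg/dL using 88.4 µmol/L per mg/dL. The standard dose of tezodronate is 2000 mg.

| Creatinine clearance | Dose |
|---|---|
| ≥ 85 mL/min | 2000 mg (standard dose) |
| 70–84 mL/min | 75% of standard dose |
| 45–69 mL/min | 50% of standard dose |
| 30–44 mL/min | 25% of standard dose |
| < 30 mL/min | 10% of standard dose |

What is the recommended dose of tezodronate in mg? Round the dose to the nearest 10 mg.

500 mg

SCr = 274 / 88.4 = 3.1 mg/dL
CrCl = (140 − 48) × 111 / (72 × 3.1) × 0.85 = 10212.0 / 223.20 × 0.85 ≈ 38.9 mL/min
CrCl ≈ 39 mL/min → bracket 30–44 mL/min.
25% of 2000 mg = 500 mg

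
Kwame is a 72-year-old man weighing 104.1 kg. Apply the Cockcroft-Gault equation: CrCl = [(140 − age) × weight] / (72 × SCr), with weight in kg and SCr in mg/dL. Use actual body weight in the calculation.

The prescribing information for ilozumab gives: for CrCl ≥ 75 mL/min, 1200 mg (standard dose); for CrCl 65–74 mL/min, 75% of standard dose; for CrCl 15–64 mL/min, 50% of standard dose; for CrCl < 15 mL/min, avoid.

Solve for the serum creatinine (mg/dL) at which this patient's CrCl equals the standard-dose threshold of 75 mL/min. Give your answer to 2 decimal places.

1.31 mg/dL

Standard dose requires CrCl ≥ 75 mL/min.
Set (140 − 72) × 104.1 / (72 × SCr) = 75
SCr = (140 − 72) × 104.1 / (72 × 75) = 1.311 mg/dL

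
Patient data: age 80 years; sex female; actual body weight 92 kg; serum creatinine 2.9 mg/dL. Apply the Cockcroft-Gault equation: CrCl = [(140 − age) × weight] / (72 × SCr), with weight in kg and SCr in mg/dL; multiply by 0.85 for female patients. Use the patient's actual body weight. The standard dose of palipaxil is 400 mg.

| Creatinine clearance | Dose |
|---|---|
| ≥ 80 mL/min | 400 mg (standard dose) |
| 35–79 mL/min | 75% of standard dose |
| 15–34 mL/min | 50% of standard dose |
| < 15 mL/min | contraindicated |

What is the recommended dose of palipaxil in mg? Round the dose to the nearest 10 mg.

CrCl = (140 − 80) × 92 / (72 × 2.9) × 0.85 = 5520.0 / 208.80 × 0.85 ≈ 22.5 mL/min
CrCl ≈ 22 mL/min → bracket 15–34 mL/min.
50% of 400 mg = 200 mg

200 mg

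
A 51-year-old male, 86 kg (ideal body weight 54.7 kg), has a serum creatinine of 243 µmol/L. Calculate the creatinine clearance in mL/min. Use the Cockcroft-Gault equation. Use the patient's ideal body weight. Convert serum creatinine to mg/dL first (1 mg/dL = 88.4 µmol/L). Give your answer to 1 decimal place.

24.6 mL/min

SCr = 243 / 88.4 = 2.749 mg/dL
CrCl = (140 − 51) × 54.7 / (72 × 2.749) = 4868.3 / 197.93 ≈ 24.6 mL/min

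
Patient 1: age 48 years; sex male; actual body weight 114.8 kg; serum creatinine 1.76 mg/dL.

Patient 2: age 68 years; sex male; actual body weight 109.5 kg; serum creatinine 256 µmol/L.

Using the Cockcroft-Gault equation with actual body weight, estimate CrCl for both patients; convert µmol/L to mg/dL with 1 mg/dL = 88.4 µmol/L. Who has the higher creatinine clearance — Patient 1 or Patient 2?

Patient 1

Patient 1: CrCl = (140 − 48) × 114.8 / (72 × 1.76) = 10561.6 / 126.72 ≈ 83.3 mL/min
Patient 2: SCr = 256 / 88.4 = 2.896 mg/dL
Patient 2: CrCl = (140 − 68) × 109.5 / (72 × 2.896) = 7884.0 / 208.51 ≈ 37.8 mL/min
83.3 vs 37.8 mL/min → Patient 1 is higher.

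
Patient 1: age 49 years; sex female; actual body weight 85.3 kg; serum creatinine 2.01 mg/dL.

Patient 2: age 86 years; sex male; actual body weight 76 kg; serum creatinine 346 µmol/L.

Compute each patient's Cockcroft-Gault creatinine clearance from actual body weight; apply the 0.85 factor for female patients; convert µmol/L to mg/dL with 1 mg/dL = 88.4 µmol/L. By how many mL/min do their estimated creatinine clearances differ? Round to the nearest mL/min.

Patient 1: CrCl = (140 − 49) × 85.3 / (72 × 2.01) × 0.85 = 7762.3 / 144.72 × 0.85 ≈ 45.6 mL/min
Patient 2: SCr = 346 / 88.4 = 3.914 mg/dL
Patient 2: CrCl = (140 − 86) × 76 / (72 × 3.914) = 4104.0 / 281.81 ≈ 14.6 mL/min
|45.6 − 14.6| = 31.0 mL/min

31 mL/min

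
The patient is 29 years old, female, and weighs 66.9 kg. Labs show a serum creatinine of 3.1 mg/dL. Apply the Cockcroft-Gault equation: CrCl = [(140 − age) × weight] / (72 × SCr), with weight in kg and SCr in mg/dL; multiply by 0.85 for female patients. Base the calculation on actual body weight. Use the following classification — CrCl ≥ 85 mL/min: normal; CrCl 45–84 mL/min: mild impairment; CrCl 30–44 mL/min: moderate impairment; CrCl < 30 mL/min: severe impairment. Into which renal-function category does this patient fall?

severe impairment

CrCl = (140 − 29) × 66.9 / (72 × 3.1) × 0.85 = 7425.9 / 223.20 × 0.85 ≈ 28.3 mL/min
28 mL/min falls in the 'severe impairment' range.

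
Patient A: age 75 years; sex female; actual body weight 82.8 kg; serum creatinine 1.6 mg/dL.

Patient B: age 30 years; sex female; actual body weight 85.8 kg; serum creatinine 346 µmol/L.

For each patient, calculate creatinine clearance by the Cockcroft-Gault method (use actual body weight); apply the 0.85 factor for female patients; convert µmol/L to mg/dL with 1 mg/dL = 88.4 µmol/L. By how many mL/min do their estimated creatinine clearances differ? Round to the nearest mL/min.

11 mL/min

Patient A: CrCl = (140 − 75) × 82.8 / (72 × 1.6) × 0.85 = 5382.0 / 115.20 × 0.85 ≈ 39.7 mL/min
Patient B: SCr = 346 / 88.4 = 3.914 mg/dL
Patient B: CrCl = (140 − 30) × 85.8 / (72 × 3.914) × 0.85 = 9438.0 / 281.81 × 0.85 ≈ 28.5 mL/min
|39.7 − 28.5| = 11.2 mL/min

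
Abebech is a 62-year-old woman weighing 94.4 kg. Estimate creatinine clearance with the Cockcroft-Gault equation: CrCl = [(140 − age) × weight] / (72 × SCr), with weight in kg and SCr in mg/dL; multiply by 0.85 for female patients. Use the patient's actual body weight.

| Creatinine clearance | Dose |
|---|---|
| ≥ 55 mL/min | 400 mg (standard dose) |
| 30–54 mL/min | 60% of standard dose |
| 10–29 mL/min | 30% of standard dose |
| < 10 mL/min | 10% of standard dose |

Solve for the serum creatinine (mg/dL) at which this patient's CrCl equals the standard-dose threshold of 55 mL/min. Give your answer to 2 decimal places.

1.58 mg/dL

Standard dose requires CrCl ≥ 55 mL/min.
Set (140 − 62) × 94.4 × 0.85 / (72 × SCr) = 55
SCr = (140 − 62) × 94.4 × 0.85 / (72 × 55) = 1.580 mg/dL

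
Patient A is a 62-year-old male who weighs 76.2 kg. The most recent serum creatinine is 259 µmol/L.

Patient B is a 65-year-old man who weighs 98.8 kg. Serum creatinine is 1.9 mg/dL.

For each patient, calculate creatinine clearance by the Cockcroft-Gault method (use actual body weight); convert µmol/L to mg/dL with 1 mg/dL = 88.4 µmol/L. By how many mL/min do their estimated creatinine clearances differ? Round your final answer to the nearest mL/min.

26 mL/min

Patient A: SCr = 259 / 88.4 = 2.93 mg/dL
Patient A: CrCl = (140 − 62) × 76.2 / (72 × 2.93) = 5943.6 / 210.96 ≈ 28.2 mL/min
Patient B: CrCl = (140 − 65) × 98.8 / (72 × 1.9) = 7410.0 / 136.80 ≈ 54.2 mL/min
|28.2 − 54.2| = 26.0 mL/min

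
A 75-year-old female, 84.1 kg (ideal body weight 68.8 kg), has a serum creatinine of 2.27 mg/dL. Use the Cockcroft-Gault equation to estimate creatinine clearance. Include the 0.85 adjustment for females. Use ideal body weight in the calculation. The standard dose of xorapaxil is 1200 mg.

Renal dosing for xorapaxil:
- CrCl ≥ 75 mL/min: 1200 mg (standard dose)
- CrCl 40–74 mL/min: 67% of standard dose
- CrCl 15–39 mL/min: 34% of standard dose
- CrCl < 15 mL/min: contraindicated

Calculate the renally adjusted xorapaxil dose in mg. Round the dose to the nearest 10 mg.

CrCl = (140 − 75) × 68.8 / (72 × 2.27) × 0.85 = 4472.0 / 163.44 × 0.85 ≈ 23.3 mL/min
CrCl ≈ 23 mL/min → bracket 15–39 mL/min.
34% of 1200 mg = 408 mg → 410 mg

410 mg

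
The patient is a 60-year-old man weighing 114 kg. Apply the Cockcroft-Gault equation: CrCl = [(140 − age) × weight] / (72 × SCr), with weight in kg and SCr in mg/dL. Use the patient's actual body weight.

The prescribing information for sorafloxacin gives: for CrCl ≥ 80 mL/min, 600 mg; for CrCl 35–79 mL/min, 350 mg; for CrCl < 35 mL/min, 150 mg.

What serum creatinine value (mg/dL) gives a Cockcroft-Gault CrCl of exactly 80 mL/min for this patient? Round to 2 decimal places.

Standard dose requires CrCl ≥ 80 mL/min.
Set (140 − 60) × 114 / (72 × SCr) = 80
SCr = (140 − 60) × 114 / (72 × 80) = 1.583 mg/dL

1.58 mg/dL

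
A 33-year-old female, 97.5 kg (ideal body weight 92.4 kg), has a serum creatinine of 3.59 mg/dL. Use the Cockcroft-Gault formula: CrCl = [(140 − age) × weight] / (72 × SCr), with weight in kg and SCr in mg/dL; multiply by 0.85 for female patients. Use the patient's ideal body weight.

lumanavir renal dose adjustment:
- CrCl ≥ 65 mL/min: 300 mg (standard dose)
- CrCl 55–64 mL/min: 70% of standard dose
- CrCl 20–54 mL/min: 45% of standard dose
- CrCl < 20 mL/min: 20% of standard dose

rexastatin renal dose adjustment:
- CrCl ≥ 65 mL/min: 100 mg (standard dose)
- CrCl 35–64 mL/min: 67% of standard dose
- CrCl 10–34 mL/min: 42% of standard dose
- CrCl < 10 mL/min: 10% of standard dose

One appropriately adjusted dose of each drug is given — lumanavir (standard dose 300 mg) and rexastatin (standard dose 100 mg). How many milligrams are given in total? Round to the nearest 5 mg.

175 mg

CrCl = (140 − 33) × 92.4 / (72 × 3.59) × 0.85 = 9886.8 / 258.48 × 0.85 ≈ 32.5 mL/min
CrCl ≈ 33 mL/min.
lumanavir: 20–54 mL/min → 45% of 300 mg = 135 mg.
rexastatin: 10–34 mL/min → 42% of 100 mg = 42 mg.
Total = 135 + 42 = 177 mg.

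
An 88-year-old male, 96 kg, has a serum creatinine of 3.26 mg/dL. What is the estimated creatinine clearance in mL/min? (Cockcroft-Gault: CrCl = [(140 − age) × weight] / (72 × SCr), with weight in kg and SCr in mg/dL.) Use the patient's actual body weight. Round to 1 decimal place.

CrCl = (140 − 88) × 96 / (72 × 3.26) = 4992.0 / 234.72 ≈ 21.3 mL/min

21.3 mL/min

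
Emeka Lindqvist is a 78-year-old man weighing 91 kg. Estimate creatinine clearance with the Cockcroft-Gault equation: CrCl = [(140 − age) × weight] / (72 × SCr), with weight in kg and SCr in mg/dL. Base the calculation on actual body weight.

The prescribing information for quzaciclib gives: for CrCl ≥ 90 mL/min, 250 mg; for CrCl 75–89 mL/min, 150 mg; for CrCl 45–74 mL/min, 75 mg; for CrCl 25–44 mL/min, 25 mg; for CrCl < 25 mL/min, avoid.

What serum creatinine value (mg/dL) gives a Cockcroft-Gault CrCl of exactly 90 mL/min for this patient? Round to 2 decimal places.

Standard dose requires CrCl ≥ 90 mL/min.
Set (140 − 78) × 91 / (72 × SCr) = 90
SCr = (140 − 78) × 91 / (72 × 90) = 0.871 mg/dL

0.87 mg/dL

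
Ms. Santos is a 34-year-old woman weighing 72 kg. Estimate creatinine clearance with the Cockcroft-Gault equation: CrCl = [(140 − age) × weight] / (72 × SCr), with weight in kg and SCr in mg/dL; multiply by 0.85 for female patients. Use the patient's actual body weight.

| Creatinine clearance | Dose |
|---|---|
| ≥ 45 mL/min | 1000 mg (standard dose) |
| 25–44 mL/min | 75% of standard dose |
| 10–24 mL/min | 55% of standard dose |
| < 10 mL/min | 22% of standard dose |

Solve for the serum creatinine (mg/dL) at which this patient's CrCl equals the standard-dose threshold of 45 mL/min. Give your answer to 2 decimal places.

Standard dose requires CrCl ≥ 45 mL/min.
Set (140 − 34) × 72 × 0.85 / (72 × SCr) = 45
SCr = (140 − 34) × 72 × 0.85 / (72 × 45) = 2.002 mg/dL

2.00 mg/dL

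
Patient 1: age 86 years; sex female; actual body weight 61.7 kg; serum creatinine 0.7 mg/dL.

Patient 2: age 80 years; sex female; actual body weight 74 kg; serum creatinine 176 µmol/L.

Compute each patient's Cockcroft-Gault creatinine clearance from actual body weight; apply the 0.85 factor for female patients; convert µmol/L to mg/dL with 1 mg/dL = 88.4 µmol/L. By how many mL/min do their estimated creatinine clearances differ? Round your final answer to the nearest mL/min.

30 mL/min

Patient 1: CrCl = (140 − 86) × 61.7 / (72 × 0.7) × 0.85 = 3331.8 / 50.40 × 0.85 ≈ 56.2 mL/min
Patient 2: SCr = 176 / 88.4 = 1.991 mg/dL
Patient 2: CrCl = (140 − 80) × 74 / (72 × 1.991) × 0.85 = 4440.0 / 143.35 × 0.85 ≈ 26.3 mL/min
|56.2 − 26.3| = 29.9 mL/min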